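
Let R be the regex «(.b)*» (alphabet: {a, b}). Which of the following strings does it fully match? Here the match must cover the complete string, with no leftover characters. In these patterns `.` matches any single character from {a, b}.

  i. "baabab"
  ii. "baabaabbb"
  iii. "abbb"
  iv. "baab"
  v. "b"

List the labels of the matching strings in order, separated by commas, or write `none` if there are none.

i. "baabab" → no match
ii. "baabaabbb" → no match
iii. "abbb" → match
iv. "baab" → no match
v. "b" → no match

iii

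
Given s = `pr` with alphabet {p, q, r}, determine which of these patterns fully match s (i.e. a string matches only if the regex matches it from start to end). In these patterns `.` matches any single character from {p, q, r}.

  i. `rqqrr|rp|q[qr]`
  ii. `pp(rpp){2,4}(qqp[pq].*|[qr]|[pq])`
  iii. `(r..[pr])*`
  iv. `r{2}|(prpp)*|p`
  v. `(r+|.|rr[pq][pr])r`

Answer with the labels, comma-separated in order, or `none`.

v

i → no match
ii → no match — must start with `pprpp`
iii → no match
iv → no match
v → match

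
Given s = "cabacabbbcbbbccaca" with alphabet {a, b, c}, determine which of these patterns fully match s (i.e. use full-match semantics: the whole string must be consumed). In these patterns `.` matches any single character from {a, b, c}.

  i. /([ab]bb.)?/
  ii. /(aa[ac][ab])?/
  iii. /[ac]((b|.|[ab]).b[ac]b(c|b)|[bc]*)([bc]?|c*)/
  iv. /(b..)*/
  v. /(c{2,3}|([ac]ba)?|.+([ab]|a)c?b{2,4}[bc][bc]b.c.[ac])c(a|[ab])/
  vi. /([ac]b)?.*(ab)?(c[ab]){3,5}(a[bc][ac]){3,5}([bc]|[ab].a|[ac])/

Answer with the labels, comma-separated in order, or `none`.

v

i → no match
ii → no match
iii → no match
iv → no match
v → match
vi → no match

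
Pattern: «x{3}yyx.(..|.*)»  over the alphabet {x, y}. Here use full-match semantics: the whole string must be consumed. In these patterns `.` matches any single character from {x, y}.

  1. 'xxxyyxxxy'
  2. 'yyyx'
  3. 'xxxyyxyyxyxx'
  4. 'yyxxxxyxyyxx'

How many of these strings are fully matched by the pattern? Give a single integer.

2

1 → match
2 → no match — must start with 'x'
3 → match
4 → no match — must start with 'x'
Total matched: 2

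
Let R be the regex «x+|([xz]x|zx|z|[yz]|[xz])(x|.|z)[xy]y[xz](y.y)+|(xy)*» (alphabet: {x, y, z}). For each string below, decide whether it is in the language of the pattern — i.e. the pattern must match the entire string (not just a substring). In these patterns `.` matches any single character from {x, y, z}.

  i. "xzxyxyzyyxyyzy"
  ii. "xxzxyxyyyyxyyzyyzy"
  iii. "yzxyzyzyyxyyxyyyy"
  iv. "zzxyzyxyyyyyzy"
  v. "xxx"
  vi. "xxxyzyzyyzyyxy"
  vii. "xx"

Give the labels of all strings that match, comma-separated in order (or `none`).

i, ii, iii, iv, v, vi, vii

i → match
ii → match
iii → match
iv → match
v → match
vi → match
vii → match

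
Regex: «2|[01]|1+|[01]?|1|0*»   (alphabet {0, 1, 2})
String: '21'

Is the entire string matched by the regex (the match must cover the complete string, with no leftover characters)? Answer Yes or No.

No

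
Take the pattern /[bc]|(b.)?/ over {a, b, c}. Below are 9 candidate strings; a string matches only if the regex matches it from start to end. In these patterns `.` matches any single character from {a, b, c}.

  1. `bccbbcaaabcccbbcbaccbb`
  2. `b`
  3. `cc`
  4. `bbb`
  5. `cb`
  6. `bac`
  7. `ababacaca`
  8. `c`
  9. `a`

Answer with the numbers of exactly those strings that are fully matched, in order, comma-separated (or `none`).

1 → no match
2 → match
3 → no match
4 → no match
5 → no match
6 → no match
7 → no match
8 → match
9 → no match

2, 8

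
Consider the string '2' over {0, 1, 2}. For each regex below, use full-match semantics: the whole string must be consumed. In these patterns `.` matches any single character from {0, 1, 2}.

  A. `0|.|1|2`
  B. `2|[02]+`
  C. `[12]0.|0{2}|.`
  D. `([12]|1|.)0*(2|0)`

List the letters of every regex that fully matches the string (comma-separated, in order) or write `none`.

A, B, C

A → match
B → match
C → match
D → no match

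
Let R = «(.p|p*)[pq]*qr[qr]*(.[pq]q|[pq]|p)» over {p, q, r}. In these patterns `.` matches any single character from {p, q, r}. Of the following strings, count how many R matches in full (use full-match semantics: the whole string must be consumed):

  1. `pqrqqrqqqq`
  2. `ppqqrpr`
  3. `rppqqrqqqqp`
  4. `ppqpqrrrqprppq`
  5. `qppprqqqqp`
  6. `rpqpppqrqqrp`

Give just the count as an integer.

3

1 → match
2 → no match
3 → match
4 → no match
5 → no match
6 → match
Total matched: 3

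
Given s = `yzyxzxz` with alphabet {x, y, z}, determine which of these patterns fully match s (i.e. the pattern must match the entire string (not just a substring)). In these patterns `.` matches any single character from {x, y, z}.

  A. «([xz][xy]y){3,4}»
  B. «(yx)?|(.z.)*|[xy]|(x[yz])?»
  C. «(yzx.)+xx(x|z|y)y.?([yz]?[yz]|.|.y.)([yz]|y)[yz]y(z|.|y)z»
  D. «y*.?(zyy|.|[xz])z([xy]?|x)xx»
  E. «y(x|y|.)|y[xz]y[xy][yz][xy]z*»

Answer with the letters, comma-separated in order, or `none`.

E

A → no match — must end with `y`
B → no match
C → no match — must start with `yzx`
D → no match — must end with `xx`
E → match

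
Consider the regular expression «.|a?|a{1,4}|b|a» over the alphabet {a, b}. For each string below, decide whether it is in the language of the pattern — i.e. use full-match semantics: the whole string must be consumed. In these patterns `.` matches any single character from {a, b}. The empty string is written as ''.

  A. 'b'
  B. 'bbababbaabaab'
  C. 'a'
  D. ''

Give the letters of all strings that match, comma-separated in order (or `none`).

A → match
B → no match
C → match
D → match

A, C, D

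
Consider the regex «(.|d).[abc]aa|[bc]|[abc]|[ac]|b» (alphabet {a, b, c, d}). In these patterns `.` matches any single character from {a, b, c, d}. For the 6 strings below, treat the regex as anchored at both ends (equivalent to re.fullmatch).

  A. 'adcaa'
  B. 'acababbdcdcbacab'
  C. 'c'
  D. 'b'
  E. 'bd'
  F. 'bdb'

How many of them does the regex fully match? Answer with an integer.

A → match
B → no match
C → match
D → match
E → no match
F → no match
Total matched: 3

3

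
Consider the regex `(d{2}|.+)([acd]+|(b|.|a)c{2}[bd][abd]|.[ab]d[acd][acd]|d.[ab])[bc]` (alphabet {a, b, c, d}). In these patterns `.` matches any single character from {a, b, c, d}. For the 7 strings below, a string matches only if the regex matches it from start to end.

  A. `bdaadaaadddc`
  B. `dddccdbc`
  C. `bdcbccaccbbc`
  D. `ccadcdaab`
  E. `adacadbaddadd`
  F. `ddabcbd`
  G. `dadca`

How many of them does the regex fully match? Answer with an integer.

4

A → match
B → match
C → match
D → match
E → no match
F → no match
G → no match
Total matched: 4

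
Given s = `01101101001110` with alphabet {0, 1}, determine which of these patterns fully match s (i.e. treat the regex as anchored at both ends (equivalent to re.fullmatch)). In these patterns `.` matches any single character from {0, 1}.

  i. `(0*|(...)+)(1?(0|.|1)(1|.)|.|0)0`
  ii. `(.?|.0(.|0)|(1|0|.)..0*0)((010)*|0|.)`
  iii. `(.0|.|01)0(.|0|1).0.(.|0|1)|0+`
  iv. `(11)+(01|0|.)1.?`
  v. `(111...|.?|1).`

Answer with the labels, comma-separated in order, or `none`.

i

i → match
ii → no match
iii → no match
iv → no match — must start with `11`
v → no match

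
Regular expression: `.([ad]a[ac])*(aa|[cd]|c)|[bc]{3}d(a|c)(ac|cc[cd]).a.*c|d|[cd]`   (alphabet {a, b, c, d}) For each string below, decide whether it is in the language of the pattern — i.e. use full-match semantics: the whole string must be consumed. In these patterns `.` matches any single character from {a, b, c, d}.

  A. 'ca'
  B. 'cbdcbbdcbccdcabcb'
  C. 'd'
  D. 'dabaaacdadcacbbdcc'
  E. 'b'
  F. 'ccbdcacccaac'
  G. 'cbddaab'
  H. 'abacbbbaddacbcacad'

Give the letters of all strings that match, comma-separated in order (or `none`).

A → no match
B → no match
C → match
D → no match
E → no match
F → no match
G → no match
H → no match

C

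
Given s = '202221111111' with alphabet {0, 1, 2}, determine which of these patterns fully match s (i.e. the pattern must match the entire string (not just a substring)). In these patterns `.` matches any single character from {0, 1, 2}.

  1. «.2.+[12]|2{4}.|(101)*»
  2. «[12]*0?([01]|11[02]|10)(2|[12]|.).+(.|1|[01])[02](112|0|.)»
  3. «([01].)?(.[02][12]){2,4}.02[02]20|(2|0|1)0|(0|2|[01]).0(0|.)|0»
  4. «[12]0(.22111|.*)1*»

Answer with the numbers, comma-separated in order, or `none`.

4

1 → no match
2 → no match
3 → no match
4 → match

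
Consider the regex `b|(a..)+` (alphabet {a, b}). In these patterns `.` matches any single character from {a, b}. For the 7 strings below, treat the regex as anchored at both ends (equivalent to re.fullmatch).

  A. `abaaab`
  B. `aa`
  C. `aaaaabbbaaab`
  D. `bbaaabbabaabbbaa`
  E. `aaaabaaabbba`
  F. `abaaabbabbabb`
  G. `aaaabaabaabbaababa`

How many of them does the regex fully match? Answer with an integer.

A → match
B → no match
C → no match
D → no match
E → no match
F → no match
G → match
Total matched: 2

2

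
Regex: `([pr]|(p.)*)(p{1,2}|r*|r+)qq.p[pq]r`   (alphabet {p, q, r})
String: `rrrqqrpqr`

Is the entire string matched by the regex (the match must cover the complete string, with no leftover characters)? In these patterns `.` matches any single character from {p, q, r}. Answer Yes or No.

Yes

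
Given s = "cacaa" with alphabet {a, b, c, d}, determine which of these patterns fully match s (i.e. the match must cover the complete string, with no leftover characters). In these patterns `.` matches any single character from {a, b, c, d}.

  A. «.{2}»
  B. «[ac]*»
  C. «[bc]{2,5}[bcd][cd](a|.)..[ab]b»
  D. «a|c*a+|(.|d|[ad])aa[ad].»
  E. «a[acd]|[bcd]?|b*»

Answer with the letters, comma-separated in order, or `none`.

A → no match
B → match
C → no match — must end with "b"
D → no match
E → no match

B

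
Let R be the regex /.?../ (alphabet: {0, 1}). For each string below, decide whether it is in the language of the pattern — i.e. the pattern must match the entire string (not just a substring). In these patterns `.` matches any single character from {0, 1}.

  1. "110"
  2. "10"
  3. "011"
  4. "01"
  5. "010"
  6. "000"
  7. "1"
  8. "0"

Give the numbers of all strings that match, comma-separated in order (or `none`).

1, 2, 3, 4, 5, 6

1 → match
2 → match
3 → match
4 → match
5 → match
6 → match
7 → no match
8 → no match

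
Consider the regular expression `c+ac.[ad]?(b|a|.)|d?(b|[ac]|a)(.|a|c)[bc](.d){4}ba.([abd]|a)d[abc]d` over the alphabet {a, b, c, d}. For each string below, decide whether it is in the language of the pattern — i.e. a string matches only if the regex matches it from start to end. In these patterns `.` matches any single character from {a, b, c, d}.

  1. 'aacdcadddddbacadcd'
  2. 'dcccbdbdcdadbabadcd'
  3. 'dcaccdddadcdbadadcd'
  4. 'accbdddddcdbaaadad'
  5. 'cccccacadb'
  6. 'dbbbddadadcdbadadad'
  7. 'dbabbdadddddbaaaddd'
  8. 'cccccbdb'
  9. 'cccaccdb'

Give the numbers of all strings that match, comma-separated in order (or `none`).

2, 3, 4, 5, 6, 9

1 → no match
2 → match
3 → match
4 → match
5 → match
6 → match
7 → no match
8 → no match
9 → match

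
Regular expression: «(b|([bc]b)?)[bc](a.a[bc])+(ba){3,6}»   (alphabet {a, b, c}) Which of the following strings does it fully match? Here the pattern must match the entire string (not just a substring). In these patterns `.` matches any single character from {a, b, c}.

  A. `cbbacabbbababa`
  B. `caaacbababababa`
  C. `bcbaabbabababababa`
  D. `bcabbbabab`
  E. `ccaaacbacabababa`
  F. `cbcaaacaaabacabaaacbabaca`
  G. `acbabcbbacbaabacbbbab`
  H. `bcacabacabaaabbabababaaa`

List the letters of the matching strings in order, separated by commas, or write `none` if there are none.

B

A → no match
B → match
C → no match
D → no match — must end with `ba`
E → no match
F → no match — must end with `ba`
G → no match — must end with `ba`
H → no match — must end with `ba`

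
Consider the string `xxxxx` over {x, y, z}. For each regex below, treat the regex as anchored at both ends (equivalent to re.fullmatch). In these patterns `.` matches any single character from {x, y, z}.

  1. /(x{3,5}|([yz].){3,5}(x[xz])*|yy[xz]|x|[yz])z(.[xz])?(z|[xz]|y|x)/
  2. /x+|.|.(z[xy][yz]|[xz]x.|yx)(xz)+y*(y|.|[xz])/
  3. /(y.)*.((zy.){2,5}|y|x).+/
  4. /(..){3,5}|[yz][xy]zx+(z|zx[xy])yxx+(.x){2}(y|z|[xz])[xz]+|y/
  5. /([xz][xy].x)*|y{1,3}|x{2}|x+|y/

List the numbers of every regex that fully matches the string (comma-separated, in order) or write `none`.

1 → no match
2 → match
3 → match
4 → no match
5 → match

2, 3, 5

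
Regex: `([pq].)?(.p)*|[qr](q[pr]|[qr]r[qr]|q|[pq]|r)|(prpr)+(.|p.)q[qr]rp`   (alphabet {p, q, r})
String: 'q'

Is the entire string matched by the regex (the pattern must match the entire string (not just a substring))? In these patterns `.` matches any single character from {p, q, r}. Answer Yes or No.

No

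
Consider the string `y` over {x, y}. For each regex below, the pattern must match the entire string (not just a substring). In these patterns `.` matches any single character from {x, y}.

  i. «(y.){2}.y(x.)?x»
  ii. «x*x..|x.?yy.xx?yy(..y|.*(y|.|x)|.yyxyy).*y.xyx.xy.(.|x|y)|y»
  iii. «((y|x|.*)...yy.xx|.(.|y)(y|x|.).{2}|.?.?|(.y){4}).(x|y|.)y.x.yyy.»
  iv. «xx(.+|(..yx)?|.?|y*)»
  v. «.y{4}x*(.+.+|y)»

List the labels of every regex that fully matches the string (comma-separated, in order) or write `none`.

i → no match — must end with `x`
ii → match
iii → no match
iv → no match — must start with `xx`
v → no match

ii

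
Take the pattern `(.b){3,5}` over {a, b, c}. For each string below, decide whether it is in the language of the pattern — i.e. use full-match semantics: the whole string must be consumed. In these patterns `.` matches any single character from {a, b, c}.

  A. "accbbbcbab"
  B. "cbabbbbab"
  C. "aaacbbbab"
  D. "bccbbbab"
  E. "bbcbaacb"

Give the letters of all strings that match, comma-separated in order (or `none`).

A. "accbbbcbab" → no match
B. "cbabbbbab" → no match
C. "aaacbbbab" → no match
D. "bccbbbab" → no match
E. "bbcbaacb" → no match

none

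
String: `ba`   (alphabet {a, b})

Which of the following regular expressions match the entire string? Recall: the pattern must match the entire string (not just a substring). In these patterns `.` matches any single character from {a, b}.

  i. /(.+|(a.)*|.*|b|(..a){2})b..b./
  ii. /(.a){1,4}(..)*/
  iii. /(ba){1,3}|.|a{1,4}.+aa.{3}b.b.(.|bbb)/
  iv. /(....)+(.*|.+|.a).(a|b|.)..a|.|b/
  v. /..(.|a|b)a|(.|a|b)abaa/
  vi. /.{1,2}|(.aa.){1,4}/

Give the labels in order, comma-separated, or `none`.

ii, iii, vi

i → no match
ii → match
iii → match
iv → no match
v → no match
vi → match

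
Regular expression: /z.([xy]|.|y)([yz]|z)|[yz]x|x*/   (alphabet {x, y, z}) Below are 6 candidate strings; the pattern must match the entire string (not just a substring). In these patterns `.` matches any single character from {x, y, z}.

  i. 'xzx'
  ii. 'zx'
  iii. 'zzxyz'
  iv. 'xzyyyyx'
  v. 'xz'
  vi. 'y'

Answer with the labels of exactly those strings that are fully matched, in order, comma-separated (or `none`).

i → no match
ii → match
iii → no match
iv → no match
v → no match
vi → no match

ii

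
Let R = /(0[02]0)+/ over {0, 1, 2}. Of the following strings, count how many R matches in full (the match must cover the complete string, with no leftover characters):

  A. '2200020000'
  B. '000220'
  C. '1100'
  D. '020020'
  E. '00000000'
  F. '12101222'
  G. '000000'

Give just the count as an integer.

A. '2200020000' → no match — must start with '0'
B. '000220' → no match
C. '1100' → no match — must start with '0'
D. '020020' → match
E. '00000000' → no match
F. '12101222' → no match — must start with '0'
G. '000000' → match
Total matched: 2

2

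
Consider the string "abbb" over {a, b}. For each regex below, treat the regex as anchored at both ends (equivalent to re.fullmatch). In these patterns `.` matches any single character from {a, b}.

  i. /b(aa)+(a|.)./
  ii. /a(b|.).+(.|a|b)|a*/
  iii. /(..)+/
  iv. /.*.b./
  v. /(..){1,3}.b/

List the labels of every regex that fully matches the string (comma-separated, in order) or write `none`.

i → no match — must start with "baa"
ii → match
iii → match
iv → match
v → match

ii, iii, iv, v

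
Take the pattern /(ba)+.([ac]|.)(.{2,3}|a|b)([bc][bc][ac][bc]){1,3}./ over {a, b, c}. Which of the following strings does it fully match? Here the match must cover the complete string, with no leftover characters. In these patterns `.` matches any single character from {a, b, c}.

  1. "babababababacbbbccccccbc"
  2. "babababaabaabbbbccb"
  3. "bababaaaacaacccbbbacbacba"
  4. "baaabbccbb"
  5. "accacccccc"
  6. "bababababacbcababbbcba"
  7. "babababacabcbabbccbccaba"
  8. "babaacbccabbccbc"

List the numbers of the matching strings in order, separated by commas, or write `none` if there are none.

1, 4, 7, 8

1 → match
2 → no match
3 → no match
4 → match
5 → no match — must start with "ba"
6 → no match
7 → match
8 → match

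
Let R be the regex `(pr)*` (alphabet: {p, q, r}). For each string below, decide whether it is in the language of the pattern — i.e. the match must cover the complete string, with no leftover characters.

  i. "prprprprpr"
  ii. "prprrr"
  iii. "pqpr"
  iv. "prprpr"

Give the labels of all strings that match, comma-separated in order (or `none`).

i, iv

i → match
ii → no match
iii → no match
iv → match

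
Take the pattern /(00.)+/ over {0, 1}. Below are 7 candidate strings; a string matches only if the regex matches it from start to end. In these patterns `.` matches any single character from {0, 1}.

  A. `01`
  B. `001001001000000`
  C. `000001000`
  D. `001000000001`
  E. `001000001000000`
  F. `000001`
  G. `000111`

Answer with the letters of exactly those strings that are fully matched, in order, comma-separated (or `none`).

A. `01` → no match — must start with `00`
B → match
C. `000001000` → match
D. `001000000001` → match
E → match
F. `000001` → match
G. `000111` → no match

B, C, D, E, F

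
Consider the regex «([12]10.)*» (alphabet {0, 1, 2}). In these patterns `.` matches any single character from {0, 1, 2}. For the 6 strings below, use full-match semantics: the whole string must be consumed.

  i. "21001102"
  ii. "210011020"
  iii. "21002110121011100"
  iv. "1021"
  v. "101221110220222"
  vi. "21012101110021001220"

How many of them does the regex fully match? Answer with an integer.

1

i. "21001102" → match
ii. "210011020" → no match
iii → no match
iv. "1021" → no match
v → no match
vi → no match
Total matched: 1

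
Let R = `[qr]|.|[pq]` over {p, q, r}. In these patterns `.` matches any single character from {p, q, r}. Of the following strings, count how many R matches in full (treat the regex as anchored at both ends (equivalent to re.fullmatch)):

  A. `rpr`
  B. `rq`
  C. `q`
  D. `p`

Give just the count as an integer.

A. `rpr` → no match
B. `rq` → no match
C. `q` → match
D. `p` → match
Total matched: 2

2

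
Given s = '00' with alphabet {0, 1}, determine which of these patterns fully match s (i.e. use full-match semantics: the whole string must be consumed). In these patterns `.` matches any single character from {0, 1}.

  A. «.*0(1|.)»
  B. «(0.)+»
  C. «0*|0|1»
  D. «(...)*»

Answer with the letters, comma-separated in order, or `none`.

A → match
B → match
C → match
D → no match

A, B, C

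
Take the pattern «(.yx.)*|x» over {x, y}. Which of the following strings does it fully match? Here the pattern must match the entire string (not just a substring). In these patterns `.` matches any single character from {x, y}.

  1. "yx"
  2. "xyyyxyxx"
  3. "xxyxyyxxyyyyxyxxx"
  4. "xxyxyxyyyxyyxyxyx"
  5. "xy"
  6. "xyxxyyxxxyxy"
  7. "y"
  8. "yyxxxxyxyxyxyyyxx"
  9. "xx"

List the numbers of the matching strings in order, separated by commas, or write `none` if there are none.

1. "yx" → no match
2. "xyyyxyxx" → no match
3 → no match
4 → no match
5. "xy" → no match
6. "xyxxyyxxxyxy" → match
7. "y" → no match
8 → no match
9. "xx" → no match

6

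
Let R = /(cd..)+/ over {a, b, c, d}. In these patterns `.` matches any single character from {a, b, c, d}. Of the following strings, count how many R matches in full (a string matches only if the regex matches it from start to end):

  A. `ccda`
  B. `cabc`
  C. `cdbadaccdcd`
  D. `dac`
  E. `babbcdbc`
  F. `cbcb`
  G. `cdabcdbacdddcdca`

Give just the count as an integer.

A → no match — must start with `cd`
B → no match — must start with `cd`
C → no match
D → no match — must start with `cd`
E → no match — must start with `cd`
F → no match — must start with `cd`
G → match
Total matched: 1

1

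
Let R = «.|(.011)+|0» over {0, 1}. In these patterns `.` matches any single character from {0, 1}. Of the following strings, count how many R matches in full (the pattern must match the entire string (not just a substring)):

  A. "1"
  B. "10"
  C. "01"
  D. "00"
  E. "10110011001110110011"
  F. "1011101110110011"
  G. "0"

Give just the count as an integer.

A. "1" → match
B. "10" → no match
C. "01" → no match
D. "00" → no match
E → match
F → match
G. "0" → match
Total matched: 4

4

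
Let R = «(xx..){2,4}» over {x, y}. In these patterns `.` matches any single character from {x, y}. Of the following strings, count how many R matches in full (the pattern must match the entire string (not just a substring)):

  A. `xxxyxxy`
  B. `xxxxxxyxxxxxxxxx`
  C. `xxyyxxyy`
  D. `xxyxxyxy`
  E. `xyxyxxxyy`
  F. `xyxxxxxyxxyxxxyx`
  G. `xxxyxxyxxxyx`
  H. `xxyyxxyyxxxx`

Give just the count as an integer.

4

A → no match
B → match
C → match
D → no match
E → no match — must start with `xx`
F → no match — must start with `xx`
G → match
H → match
Total matched: 4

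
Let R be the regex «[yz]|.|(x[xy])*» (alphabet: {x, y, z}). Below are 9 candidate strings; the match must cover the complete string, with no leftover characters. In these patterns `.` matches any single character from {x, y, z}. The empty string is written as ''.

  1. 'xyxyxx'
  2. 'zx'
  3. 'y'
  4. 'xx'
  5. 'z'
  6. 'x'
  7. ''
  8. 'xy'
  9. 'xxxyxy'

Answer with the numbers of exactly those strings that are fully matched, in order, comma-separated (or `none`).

1, 3, 4, 5, 6, 7, 8, 9

1. 'xyxyxx' → match
2. 'zx' → no match
3. 'y' → match
4. 'xx' → match
5. 'z' → match
6. 'x' → match
7. '' → match
8. 'xy' → match
9. 'xxxyxy' → match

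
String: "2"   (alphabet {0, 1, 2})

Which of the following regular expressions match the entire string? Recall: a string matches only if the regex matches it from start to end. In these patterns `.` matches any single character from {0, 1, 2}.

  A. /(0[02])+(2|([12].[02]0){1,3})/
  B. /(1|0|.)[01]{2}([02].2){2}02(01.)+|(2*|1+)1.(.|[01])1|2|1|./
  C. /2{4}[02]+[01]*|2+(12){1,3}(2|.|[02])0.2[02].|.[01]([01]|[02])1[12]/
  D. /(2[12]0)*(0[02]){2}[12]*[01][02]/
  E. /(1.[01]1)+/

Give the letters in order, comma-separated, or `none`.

A → no match — must start with "0"
B → match
C → no match
D → no match
E → no match — must start with "1"

B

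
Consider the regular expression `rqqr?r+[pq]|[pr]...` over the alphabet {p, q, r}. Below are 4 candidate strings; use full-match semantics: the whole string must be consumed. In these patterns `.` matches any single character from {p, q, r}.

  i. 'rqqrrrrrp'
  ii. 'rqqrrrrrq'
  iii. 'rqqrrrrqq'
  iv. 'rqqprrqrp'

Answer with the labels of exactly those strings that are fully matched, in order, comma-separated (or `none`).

i → match
ii → match
iii → no match
iv → no match

i, ii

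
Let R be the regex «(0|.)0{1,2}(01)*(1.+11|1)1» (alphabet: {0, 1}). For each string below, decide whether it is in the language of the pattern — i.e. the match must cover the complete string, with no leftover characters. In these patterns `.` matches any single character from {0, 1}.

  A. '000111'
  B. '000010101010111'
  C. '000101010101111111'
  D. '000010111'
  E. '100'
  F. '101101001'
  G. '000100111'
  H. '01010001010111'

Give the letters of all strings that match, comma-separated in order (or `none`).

A, B, C, D, G

A → match
B → match
C → match
D → match
E → no match — must end with '1'
F → no match
G → match
H → no match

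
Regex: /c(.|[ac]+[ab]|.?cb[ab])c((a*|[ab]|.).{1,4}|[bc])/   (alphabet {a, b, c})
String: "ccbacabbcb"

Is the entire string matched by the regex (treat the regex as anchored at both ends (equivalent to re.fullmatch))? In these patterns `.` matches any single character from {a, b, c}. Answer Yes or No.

Yes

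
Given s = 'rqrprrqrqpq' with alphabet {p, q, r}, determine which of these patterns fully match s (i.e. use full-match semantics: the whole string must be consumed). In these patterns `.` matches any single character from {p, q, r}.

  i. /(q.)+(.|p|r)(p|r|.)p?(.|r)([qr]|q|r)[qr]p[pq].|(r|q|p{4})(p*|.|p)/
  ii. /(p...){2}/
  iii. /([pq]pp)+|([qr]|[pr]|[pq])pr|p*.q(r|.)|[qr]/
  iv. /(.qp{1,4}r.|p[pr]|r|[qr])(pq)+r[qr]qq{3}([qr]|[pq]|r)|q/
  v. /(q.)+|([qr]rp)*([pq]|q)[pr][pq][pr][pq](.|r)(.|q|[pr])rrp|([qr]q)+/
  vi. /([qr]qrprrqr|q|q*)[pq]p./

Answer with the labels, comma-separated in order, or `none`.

vi

i → no match
ii → no match — must start with 'p'
iii → no match
iv → no match
v → no match
vi → match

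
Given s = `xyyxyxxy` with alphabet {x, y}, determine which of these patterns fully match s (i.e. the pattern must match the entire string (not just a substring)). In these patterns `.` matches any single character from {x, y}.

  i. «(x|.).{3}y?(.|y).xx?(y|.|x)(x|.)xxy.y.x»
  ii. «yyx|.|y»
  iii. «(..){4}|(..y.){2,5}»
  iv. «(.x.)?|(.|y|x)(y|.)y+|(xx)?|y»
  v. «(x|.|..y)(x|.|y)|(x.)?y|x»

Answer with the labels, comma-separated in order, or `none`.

i → no match — must end with `x`
ii → no match
iii → match
iv → no match
v → no match

iii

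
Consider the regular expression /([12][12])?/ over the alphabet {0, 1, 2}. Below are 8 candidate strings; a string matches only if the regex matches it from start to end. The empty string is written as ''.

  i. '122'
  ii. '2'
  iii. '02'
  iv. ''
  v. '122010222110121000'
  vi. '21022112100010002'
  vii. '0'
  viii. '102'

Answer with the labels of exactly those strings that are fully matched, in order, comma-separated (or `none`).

i. '122' → no match
ii. '2' → no match
iii. '02' → no match
iv. '' → match
v → no match
vi → no match
vii. '0' → no match
viii. '102' → no match

iv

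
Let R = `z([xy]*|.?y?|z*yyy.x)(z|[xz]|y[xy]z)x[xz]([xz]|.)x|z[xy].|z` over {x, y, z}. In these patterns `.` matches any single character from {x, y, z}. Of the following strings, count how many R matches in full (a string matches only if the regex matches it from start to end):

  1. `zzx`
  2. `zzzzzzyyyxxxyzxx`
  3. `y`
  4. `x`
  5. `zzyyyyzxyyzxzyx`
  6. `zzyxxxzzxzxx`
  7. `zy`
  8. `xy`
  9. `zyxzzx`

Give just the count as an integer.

0

1. `zzx` → no match
2 → no match
3. `y` → no match — must start with `z`
4. `x` → no match — must start with `z`
5 → no match
6. `zzyxxxzzxzxx` → no match
7. `zy` → no match
8. `xy` → no match — must start with `z`
9. `zyxzzx` → no match
Total matched: 0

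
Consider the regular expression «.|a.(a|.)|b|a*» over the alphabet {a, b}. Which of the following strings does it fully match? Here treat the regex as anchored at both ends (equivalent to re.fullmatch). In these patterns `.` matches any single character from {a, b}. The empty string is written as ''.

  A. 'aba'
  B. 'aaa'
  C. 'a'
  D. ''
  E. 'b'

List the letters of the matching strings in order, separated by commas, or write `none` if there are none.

A → match
B → match
C → match
D → match
E → match

A, B, C, D, E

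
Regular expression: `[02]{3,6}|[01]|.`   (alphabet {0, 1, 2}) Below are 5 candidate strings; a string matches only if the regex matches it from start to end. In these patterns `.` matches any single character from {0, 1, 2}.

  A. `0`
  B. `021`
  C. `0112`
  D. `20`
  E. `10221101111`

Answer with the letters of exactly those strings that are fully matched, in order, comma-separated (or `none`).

A

A. `0` → match
B. `021` → no match
C. `0112` → no match
D. `20` → no match
E. `10221101111` → no match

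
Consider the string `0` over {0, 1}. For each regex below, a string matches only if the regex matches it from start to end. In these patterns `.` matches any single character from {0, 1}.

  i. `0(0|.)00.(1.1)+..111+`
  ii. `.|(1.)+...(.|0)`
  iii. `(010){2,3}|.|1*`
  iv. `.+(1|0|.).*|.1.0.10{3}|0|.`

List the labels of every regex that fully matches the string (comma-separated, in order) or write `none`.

ii, iii, iv

i → no match — must end with `1`
ii → match
iii → match
iv → match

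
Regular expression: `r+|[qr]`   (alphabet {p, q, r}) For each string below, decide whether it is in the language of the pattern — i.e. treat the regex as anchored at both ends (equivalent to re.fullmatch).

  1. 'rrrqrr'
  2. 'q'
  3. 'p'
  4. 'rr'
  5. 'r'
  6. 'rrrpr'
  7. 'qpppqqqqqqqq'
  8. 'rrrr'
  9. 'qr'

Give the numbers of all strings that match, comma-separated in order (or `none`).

1 → no match
2 → match
3 → no match
4 → match
5 → match
6 → no match
7 → no match
8 → match
9 → no match

2, 4, 5, 8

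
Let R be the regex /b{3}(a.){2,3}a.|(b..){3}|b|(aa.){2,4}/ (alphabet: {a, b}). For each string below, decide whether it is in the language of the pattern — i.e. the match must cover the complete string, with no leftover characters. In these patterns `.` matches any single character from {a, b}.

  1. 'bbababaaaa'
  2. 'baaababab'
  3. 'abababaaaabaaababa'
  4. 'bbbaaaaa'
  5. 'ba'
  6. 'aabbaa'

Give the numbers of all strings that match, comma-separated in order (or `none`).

none

1 → no match
2 → no match
3 → no match
4 → no match
5 → no match
6 → no match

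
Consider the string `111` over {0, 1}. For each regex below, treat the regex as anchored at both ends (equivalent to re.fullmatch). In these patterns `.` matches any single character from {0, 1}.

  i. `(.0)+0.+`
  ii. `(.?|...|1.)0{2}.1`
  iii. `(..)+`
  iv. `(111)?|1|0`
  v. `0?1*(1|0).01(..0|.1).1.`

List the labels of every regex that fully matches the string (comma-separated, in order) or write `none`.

iv

i → no match
ii → no match
iii → no match
iv → match
v → no match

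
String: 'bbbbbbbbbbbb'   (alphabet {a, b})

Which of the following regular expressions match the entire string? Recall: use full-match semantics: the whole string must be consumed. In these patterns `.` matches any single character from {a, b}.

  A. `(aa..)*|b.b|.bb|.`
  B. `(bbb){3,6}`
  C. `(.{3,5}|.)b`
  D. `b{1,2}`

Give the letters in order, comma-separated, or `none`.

A → no match
B → match
C → no match
D → no match

B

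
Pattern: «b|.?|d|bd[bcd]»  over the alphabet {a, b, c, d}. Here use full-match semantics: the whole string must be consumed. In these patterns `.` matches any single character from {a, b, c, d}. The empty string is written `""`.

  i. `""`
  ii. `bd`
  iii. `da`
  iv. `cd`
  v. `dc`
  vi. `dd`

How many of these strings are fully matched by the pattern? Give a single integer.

i → match
ii → no match
iii → no match
iv → no match
v → no match
vi → no match
Total matched: 1

1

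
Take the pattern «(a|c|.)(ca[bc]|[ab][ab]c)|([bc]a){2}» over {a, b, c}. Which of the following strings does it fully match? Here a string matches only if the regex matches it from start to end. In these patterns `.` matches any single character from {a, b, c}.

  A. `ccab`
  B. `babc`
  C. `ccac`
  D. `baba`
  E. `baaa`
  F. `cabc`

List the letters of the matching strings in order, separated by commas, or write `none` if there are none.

A, B, C, D, F

A. `ccab` → match
B. `babc` → match
C. `ccac` → match
D. `baba` → match
E. `baaa` → no match
F. `cabc` → match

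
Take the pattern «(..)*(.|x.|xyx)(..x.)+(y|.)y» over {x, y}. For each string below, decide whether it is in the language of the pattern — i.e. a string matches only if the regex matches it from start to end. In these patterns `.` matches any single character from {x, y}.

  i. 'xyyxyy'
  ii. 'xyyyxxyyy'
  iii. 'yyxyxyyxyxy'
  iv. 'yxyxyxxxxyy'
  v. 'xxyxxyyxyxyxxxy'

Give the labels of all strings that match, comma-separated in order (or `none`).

ii, iii, iv, v

i → no match
ii → match
iii → match
iv → match
v → match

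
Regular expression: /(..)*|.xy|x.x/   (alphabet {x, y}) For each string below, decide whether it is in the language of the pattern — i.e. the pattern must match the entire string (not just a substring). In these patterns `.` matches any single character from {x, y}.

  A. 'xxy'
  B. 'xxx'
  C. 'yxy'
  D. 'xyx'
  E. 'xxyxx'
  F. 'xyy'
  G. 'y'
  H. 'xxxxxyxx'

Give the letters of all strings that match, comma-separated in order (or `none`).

A. 'xxy' → match
B. 'xxx' → match
C. 'yxy' → match
D. 'xyx' → match
E. 'xxyxx' → no match
F. 'xyy' → no match
G. 'y' → no match
H. 'xxxxxyxx' → match

A, B, C, D, H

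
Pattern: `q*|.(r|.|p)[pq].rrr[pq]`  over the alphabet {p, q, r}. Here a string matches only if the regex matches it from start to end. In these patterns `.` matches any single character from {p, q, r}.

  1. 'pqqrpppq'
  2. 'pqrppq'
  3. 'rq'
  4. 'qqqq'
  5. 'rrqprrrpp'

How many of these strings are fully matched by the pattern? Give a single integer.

1 → no match
2 → no match
3 → no match
4 → match
5 → no match
Total matched: 1

1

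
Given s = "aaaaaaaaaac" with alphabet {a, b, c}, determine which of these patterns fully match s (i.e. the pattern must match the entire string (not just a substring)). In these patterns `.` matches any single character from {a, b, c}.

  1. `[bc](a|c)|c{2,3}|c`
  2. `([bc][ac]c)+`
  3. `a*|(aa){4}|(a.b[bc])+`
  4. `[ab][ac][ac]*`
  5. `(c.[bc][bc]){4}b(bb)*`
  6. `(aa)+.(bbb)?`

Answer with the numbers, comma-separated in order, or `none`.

1 → no match
2 → no match
3 → no match
4 → match
5 → no match — must start with "c"
6 → match

4, 6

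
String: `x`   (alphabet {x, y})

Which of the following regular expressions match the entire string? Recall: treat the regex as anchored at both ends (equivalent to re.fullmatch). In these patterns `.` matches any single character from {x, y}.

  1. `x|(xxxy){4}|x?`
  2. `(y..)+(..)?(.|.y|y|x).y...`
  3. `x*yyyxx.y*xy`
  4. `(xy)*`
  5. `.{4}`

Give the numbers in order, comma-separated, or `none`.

1

1 → match
2 → no match — must start with `y`
3 → no match — must end with `xy`
4 → no match
5 → no match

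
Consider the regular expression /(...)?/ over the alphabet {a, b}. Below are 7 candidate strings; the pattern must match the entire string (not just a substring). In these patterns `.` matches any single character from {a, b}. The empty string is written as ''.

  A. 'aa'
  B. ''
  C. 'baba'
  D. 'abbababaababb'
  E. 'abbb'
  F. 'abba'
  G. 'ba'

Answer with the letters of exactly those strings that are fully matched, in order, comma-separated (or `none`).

A → no match
B → match
C → no match
D → no match
E → no match
F → no match
G → no match

B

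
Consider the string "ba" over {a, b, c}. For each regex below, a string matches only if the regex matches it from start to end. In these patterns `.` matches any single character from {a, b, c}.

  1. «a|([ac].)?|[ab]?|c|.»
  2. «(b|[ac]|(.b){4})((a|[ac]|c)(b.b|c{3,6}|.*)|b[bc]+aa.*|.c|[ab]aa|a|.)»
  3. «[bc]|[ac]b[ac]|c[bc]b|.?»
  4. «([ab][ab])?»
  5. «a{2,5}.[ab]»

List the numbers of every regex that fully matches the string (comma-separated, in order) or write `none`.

2, 4

1 → no match
2 → match
3 → no match
4 → match
5 → no match — must start with "a"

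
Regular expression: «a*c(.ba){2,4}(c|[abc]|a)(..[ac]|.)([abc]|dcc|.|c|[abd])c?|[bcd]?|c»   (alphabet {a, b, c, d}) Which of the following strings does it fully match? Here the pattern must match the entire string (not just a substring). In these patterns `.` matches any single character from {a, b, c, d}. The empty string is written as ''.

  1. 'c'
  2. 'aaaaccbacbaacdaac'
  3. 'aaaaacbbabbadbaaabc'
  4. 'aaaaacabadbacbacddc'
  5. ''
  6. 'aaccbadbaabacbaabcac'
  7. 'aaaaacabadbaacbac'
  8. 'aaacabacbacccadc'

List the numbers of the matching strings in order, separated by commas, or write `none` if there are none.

1, 2, 3, 4, 5, 6, 7, 8

1. 'c' → match
2 → match
3 → match
4 → match
5. '' → match
6 → match
7 → match
8 → match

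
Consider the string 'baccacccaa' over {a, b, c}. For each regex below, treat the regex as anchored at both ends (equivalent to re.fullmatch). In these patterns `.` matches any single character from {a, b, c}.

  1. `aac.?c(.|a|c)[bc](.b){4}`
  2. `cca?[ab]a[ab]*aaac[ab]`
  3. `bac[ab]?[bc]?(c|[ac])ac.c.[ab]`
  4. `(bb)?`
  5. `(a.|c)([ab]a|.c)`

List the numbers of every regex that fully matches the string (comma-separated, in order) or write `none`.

1 → no match — must start with 'aac'
2 → no match — must start with 'cc'
3 → match
4 → no match
5 → no match

3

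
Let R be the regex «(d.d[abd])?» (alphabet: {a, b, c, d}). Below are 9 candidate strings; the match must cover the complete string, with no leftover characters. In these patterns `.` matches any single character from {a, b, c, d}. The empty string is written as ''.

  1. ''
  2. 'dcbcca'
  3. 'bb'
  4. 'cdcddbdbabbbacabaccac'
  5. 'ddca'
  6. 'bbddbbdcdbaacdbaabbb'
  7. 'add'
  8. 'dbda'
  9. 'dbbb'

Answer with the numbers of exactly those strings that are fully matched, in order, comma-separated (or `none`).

1, 8

1 → match
2 → no match
3 → no match
4 → no match
5 → no match
6 → no match
7 → no match
8 → match
9 → no match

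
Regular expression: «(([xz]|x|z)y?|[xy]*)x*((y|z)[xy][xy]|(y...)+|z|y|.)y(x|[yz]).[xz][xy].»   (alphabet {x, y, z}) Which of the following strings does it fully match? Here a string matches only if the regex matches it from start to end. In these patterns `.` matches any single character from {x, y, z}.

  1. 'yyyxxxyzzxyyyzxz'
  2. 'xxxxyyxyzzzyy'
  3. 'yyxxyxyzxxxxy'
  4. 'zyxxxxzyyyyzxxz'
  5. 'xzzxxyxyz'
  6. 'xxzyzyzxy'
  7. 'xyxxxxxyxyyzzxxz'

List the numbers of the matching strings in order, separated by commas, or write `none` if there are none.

1 → match
2 → match
3 → no match
4 → match
5 → no match
6 → match
7 → match

1, 2, 4, 6, 7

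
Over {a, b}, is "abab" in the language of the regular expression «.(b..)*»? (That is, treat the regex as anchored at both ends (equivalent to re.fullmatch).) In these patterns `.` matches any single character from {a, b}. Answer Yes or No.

Yes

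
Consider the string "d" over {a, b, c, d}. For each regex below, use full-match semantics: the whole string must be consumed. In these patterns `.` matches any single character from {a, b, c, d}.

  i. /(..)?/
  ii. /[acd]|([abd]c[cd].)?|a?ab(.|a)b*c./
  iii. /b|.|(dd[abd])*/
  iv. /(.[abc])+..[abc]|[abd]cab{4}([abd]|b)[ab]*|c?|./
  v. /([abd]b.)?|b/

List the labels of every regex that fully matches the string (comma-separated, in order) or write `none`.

i → no match
ii → match
iii → match
iv → match
v → no match

ii, iii, iv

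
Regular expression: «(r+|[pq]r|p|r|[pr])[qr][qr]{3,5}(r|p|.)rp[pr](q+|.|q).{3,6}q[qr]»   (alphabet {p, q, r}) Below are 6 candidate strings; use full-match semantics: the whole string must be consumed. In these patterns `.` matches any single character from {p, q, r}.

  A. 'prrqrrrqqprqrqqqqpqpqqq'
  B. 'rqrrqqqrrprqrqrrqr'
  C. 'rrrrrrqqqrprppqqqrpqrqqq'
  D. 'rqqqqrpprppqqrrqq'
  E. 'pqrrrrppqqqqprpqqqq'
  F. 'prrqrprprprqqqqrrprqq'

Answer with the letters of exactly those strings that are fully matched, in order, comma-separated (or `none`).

B, C

A → no match
B → match
C → match
D → no match
E → no match
F → no match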